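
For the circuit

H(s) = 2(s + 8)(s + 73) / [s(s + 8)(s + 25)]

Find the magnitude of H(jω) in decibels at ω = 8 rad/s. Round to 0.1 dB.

At s = jω = j8:
zero (s+8): 8 + j8 → |·| = √(8²+8²) = √128 ≈ 11.314, ∠ = arctan(8/8) ≈ 45.00°
zero (s+73): 73 + j8 → |·| = √(73²+8²) = √5393 ≈ 73.437, ∠ = arctan(8/73) ≈ 6.25°
pole (s+8): 8 + j8 → |·| = √(8²+8²) = √128 ≈ 11.314, ∠ = arctan(8/8) ≈ 45.00°
pole (s+25): 25 + j8 → |·| = √(25²+8²) = √689 ≈ 26.249, ∠ = arctan(8/25) ≈ 17.74°
pole at origin: |s| = 8, ∠ = 90.00° (in denominator)
|H| = 2 · 830.87 / 2375.8 ≈ 0.69944
Gain = 20 log₁₀(0.69944) ≈ -3.10 dB

-3.1 dB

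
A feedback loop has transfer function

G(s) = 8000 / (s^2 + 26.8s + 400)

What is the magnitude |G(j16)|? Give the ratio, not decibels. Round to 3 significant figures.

At s = jω = j16:
quadratic: (j16)² + 26.8·j16 + 400 = 144 + j428.8 → |·| ≈ 452.33, ∠ ≈ 71.44°
|G| = 8000 / 452.33 ≈ 17.686

17.7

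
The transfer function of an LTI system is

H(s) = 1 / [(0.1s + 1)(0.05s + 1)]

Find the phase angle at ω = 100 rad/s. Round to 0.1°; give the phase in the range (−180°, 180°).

At ω = 100 rad/s:
pole (1 + j100·0.1) = 1 + j10 → |·| ≈ 10.05, ∠ ≈ 84.29°
pole (1 + j100·0.05) = 1 + j5 → |·| ≈ 5.099, ∠ ≈ 78.69°
∠H = (0°) − (84.29° + 78.69°) = -162.98°

-163.0°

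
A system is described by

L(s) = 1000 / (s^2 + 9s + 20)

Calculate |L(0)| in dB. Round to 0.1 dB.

L(0) = 1000 / 20 = 50
20 log₁₀(50) ≈ 33.98 dB

34.0 dB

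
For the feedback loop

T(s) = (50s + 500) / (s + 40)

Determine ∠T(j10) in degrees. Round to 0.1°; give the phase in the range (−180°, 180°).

Substitute s = j10:
Numerator: 50(j10) + 500 = 500 + j500
Denominator: (j10) + 40 = 40 + j10
|N| = √(500² + 500²) ≈ 707.11, ∠N ≈ 45.00°
|D| = √(40² + 10²) ≈ 41.231, ∠D ≈ 14.04°
∠T = 45.00° − 14.04° = 30.96°

31.0°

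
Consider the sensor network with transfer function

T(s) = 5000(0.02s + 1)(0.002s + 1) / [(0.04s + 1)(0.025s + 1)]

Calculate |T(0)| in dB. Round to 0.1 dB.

74.0 dB

T(0) = 5000 · 1 / 1 = 5000
20 log₁₀(5000) ≈ 73.98 dB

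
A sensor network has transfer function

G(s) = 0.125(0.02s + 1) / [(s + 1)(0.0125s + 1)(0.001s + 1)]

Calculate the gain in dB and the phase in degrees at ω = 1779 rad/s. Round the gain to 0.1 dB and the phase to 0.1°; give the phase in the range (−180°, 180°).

At ω = 1779 rad/s:
zero (1 + j1779·0.02) = 1 + j35.58 → |·| ≈ 35.594, ∠ ≈ 88.39°
pole (1 + j1779·1) = 1 + j1779 → |·| ≈ 1779, ∠ ≈ 89.97°
pole (1 + j1779·0.0125) = 1 + j22.2375 → |·| ≈ 22.26, ∠ ≈ 87.43°
pole (1 + j1779·0.001) = 1 + j1.779 → |·| ≈ 2.0408, ∠ ≈ 60.66°
|G| = 0.125 · 35.594 / (1779 · 22.26 · 2.0408) ≈ 5.5054e-05
Gain = 20 log₁₀(5.5054e-05) ≈ -85.18 dB
∠G = (88.39°) − (89.97° + 87.43° + 60.66°) = -149.67°

-85.2 dB, -149.7°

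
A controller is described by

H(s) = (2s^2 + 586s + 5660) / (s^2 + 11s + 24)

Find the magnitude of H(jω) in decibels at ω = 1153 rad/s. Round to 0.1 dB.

6.3 dB

Substitute s = j1153:
Numerator: 2(j1153)^2 + 586(j1153) + 5660 = -2653158 + j675658
Denominator: (j1153)^2 + 11(j1153) + 24 = -1329385 + j12683
|N| = √(2653158² + 675658²) ≈ 2.7378e+06, ∠N ≈ 165.71°
|D| = √(1329385² + 12683²) ≈ 1.3294e+06, ∠D ≈ 179.45°
|H| = 2.7378e+06 / 1.3294e+06 ≈ 2.0594
Gain = 20 log₁₀(2.0594) ≈ 6.27 dB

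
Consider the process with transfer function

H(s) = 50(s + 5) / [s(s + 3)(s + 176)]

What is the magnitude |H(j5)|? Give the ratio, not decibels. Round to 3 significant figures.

At s = jω = j5:
zero (s+5): 5 + j5 → |·| = √(5²+5²) = √50 ≈ 7.0711, ∠ = arctan(5/5) ≈ 45.00°
pole (s+3): 3 + j5 → |·| = √(3²+5²) = √34 ≈ 5.831, ∠ = arctan(5/3) ≈ 59.04°
pole (s+176): 176 + j5 → |·| = √(176²+5²) = √31001 ≈ 176.07, ∠ = arctan(5/176) ≈ 1.63°
pole at origin: |s| = 5, ∠ = 90.00° (in denominator)
|H| = 50 · 7.0711 / 5133.3 ≈ 0.068875

0.0689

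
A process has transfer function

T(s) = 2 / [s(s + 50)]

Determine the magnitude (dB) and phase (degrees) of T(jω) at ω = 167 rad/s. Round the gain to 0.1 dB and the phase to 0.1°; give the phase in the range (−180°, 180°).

At s = jω = j167:
pole (s+50): 50 + j167 → |·| = √(50²+167²) = √30389 ≈ 174.32, ∠ = arctan(167/50) ≈ 73.33°
pole at origin: |s| = 167, ∠ = 90.00° (in denominator)
|T| = 2 / 29111 ≈ 6.8703e-05
Gain = 20 log₁₀(6.8703e-05) ≈ -83.26 dB
∠T = 0.00° − 163.33° = -163.33°

-83.3 dB, -163.3°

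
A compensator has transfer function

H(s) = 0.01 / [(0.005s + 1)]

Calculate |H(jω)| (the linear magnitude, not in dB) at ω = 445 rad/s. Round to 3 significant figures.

0.00410

At ω = 445 rad/s:
pole (1 + j445·0.005) = 1 + j2.225 → |·| ≈ 2.4394, ∠ ≈ 65.80°
|H| = 0.01 · 1 / (2.4394) ≈ 0.0040994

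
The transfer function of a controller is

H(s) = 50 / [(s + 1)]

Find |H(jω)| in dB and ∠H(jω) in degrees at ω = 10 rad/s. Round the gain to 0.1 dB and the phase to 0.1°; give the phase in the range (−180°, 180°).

13.9 dB, -84.3°

At ω = 10 rad/s:
pole (1 + j10·1) = 1 + j10 → |·| ≈ 10.05, ∠ ≈ 84.29°
|H| = 50 · 1 / (10.05) ≈ 4.9751
Gain = 20 log₁₀(4.9751) ≈ 13.94 dB
∠H = (0°) − (84.29°) = -84.29°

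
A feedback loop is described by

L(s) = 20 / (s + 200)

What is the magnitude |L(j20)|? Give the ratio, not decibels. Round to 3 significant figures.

At s = jω = j20:
pole (s+200): 200 + j20 → |·| = √(200²+20²) = √40400 ≈ 201, ∠ = arctan(20/200) ≈ 5.71°
|L| = 20 / 201 ≈ 0.099502

0.0995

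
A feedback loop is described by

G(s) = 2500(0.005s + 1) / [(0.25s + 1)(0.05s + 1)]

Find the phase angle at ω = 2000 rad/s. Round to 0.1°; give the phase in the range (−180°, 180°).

-95.0°

At ω = 2000 rad/s:
zero (1 + j2000·0.005) = 1 + j10 → |·| ≈ 10.05, ∠ ≈ 84.29°
pole (1 + j2000·0.25) = 1 + j500 → |·| ≈ 500, ∠ ≈ 89.89°
pole (1 + j2000·0.05) = 1 + j100 → |·| ≈ 100, ∠ ≈ 89.43°
∠G = (84.29°) − (89.89° + 89.43°) = -95.03°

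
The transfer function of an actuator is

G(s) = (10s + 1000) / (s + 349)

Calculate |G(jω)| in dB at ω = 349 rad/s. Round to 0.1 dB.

17.3 dB

Substitute s = j349:
Numerator: 10(j349) + 1000 = 1000 + j3490
Denominator: (j349) + 349 = 349 + j349
|N| = √(1000² + 3490²) ≈ 3630.4, ∠N ≈ 74.01°
|D| = √(349² + 349²) ≈ 493.56, ∠D ≈ 45.00°
|G| = 3630.4 / 493.56 ≈ 7.3555
Gain = 20 log₁₀(7.3555) ≈ 17.33 dB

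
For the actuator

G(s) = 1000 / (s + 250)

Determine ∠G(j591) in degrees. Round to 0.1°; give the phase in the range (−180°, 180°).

-67.1°

Substitute s = j591:
Numerator: 1000 = 1000 + j0
Denominator: (j591) + 250 = 250 + j591
|N| = √(1000² + 0²) ≈ 1000, ∠N ≈ 0.00°
|D| = √(250² + 591²) ≈ 641.7, ∠D ≈ 67.07°
∠G = 0.00° − 67.07° = -67.07°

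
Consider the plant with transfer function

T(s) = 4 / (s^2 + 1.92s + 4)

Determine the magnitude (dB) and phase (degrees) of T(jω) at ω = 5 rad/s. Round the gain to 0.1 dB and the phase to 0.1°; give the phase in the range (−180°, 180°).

-15.2 dB, -155.4°

At s = jω = j5:
quadratic: (j5)² + 1.92·j5 + 4 = -21 + j9.6 → |·| ≈ 23.09, ∠ ≈ 155.43°
|T| = 4 / 23.09 ≈ 0.17324
Gain = 20 log₁₀(0.17324) ≈ -15.23 dB
∠T = 0.00° − 155.43° = -155.43°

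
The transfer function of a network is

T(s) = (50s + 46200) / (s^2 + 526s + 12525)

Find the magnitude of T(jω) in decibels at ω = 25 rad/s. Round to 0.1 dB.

Substitute s = j25:
Numerator: 50(j25) + 46200 = 46200 + j1250
Denominator: (j25)^2 + 526(j25) + 12525 = 11900 + j13150
|N| = √(46200² + 1250²) ≈ 46217, ∠N ≈ 1.55°
|D| = √(11900² + 13150²) ≈ 17735, ∠D ≈ 47.86°
|T| = 46217 / 17735 ≈ 2.606
Gain = 20 log₁₀(2.606) ≈ 8.32 dB

8.3 dB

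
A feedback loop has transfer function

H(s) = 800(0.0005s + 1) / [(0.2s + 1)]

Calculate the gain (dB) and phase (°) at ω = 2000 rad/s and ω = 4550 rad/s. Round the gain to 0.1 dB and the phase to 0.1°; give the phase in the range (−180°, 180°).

At ω = 2000 rad/s:
zero (1 + j2000·0.0005) = 1 + j1 → |·| ≈ 1.4142, ∠ ≈ 45.00°
pole (1 + j2000·0.2) = 1 + j400 → |·| ≈ 400, ∠ ≈ 89.86°
|H| = 800 · 1.4142 / (400) ≈ 2.8284
Gain = 20 log₁₀(2.8284) ≈ 9.03 dB
∠H = (45.00°) − (89.86°) = -44.86°

At ω = 4550 rad/s:
zero (1 + j4550·0.0005) = 1 + j2.275 → |·| ≈ 2.4851, ∠ ≈ 66.27°
pole (1 + j4550·0.2) = 1 + j910 → |·| ≈ 910, ∠ ≈ 89.94°
|H| = 800 · 2.4851 / (910) ≈ 2.1847
Gain = 20 log₁₀(2.1847) ≈ 6.79 dB
∠H = (66.27°) − (89.94°) = -23.67°

ω = 2000: 9.0 dB, -44.9°; ω = 4550: 6.8 dB, -23.7°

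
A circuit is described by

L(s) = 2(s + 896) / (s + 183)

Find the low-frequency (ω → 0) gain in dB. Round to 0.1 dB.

L(0) = 2·896 / (183) ≈ 9.7923
20 log₁₀(9.7923) ≈ 19.82 dB

19.8 dB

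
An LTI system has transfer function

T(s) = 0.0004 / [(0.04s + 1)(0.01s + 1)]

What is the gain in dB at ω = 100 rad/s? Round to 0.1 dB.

At ω = 100 rad/s:
pole (1 + j100·0.04) = 1 + j4 → |·| ≈ 4.1231, ∠ ≈ 75.96°
pole (1 + j100·0.01) = 1 + j1 → |·| ≈ 1.4142, ∠ ≈ 45.00°
|T| = 0.0004 · 1 / (4.1231 · 1.4142) ≈ 6.86e-05
Gain = 20 log₁₀(6.86e-05) ≈ -83.27 dB

-83.3 dB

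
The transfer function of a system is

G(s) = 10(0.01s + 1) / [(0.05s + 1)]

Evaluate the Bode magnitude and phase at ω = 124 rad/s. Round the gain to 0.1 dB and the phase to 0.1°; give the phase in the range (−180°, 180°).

8.1 dB, -29.7°

At ω = 124 rad/s:
zero (1 + j124·0.01) = 1 + j1.24 → |·| ≈ 1.593, ∠ ≈ 51.12°
pole (1 + j124·0.05) = 1 + j6.2 → |·| ≈ 6.2801, ∠ ≈ 80.84°
|G| = 10 · 1.593 / (6.2801) ≈ 2.5366
Gain = 20 log₁₀(2.5366) ≈ 8.09 dB
∠G = (51.12°) − (80.84°) = -29.72°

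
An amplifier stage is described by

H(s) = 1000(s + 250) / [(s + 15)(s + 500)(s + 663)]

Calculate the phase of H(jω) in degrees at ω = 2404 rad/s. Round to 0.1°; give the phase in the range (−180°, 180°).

-158.4°

At s = jω = j2404:
zero (s+250): 250 + j2404 → |·| = √(250²+2404²) = √5841716 ≈ 2417, ∠ = arctan(2404/250) ≈ 84.06°
pole (s+15): 15 + j2404 → |·| = √(15²+2404²) = √5779441 ≈ 2404, ∠ = arctan(2404/15) ≈ 89.64°
pole (s+500): 500 + j2404 → |·| = √(500²+2404²) = √6029216 ≈ 2455.4, ∠ = arctan(2404/500) ≈ 78.25°
pole (s+663): 663 + j2404 → |·| = √(663²+2404²) = √6218785 ≈ 2493.7, ∠ = arctan(2404/663) ≈ 74.58°
∠H = 84.06° − 242.47° = -158.41°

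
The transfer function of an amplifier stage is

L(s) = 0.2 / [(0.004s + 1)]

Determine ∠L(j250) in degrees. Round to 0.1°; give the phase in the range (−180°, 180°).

-45.0°

At ω = 250 rad/s:
pole (1 + j250·0.004) = 1 + j1 → |·| ≈ 1.4142, ∠ ≈ 45.00°
∠L = (0°) − (45.00°) = -45.00°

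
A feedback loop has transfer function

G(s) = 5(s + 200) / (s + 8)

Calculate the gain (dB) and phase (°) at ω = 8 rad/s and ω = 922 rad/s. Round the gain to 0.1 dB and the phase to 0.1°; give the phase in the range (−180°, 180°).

ω = 8: 38.9 dB, -42.7°; ω = 922: 14.2 dB, -11.7°

At s = jω = j8:
zero (s+200): 200 + j8 → |·| = √(200²+8²) = √40064 ≈ 200.16, ∠ = arctan(8/200) ≈ 2.29°
pole (s+8): 8 + j8 → |·| = √(8²+8²) = √128 ≈ 11.314, ∠ = arctan(8/8) ≈ 45.00°
|G| = 5 · 200.16 / 11.314 ≈ 88.457
Gain = 20 log₁₀(88.457) ≈ 38.93 dB
∠G = 2.29° − 45.00° = -42.71°

At s = jω = j922:
zero (s+200): 200 + j922 → |·| = √(200²+922²) = √890084 ≈ 943.44, ∠ = arctan(922/200) ≈ 77.76°
pole (s+8): 8 + j922 → |·| = √(8²+922²) = √850148 ≈ 922.03, ∠ = arctan(922/8) ≈ 89.50°
|G| = 5 · 943.44 / 922.03 ≈ 5.1161
Gain = 20 log₁₀(5.1161) ≈ 14.18 dB
∠G = 77.76° − 89.50° = -11.74°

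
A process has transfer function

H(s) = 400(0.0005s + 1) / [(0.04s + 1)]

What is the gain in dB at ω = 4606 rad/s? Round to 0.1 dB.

14.7 dB

At ω = 4606 rad/s:
zero (1 + j4606·0.0005) = 1 + j2.303 → |·| ≈ 2.5107, ∠ ≈ 66.53°
pole (1 + j4606·0.04) = 1 + j184.24 → |·| ≈ 184.24, ∠ ≈ 89.69°
|H| = 400 · 2.5107 / (184.24) ≈ 5.4509
Gain = 20 log₁₀(5.4509) ≈ 14.73 dB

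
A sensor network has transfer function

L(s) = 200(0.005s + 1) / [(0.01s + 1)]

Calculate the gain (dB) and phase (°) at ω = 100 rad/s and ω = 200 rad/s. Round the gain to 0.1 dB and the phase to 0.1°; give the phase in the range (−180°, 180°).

ω = 100: 44.0 dB, -18.4°; ω = 200: 42.0 dB, -18.4°

At ω = 100 rad/s:
zero (1 + j100·0.005) = 1 + j0.5 → |·| ≈ 1.118, ∠ ≈ 26.57°
pole (1 + j100·0.01) = 1 + j1 → |·| ≈ 1.4142, ∠ ≈ 45.00°
|L| = 200 · 1.118 / (1.4142) ≈ 158.11
Gain = 20 log₁₀(158.11) ≈ 43.98 dB
∠L = (26.57°) − (45.00°) = -18.43°

At ω = 200 rad/s:
zero (1 + j200·0.005) = 1 + j1 → |·| ≈ 1.4142, ∠ ≈ 45.00°
pole (1 + j200·0.01) = 1 + j2 → |·| ≈ 2.2361, ∠ ≈ 63.43°
|L| = 200 · 1.4142 / (2.2361) ≈ 126.49
Gain = 20 log₁₀(126.49) ≈ 42.04 dB
∠L = (45.00°) − (63.43°) = -18.43°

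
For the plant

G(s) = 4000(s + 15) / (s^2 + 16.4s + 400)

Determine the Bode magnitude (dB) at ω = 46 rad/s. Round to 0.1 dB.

40.3 dB

At s = jω = j46:
zero (s+15): 15 + j46 → |·| = √(15²+46²) = √2341 ≈ 48.384, ∠ = arctan(46/15) ≈ 71.94°
quadratic: (j46)² + 16.4·j46 + 400 = -1716 + j754.4 → |·| ≈ 1874.5, ∠ ≈ 156.27°
|G| = 4000 · 48.384 / 1874.5 ≈ 103.25
Gain = 20 log₁₀(103.25) ≈ 40.28 dB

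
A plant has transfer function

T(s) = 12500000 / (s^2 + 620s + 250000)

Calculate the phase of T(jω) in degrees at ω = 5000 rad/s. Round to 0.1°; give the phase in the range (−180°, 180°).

At s = jω = j5000:
quadratic: (j5000)² + 620·j5000 + 250000 = -24750000 + j3100000 → |·| ≈ 2.4943e+07, ∠ ≈ 172.86°
∠T = 0.00° − 172.86° = -172.86°

-172.9°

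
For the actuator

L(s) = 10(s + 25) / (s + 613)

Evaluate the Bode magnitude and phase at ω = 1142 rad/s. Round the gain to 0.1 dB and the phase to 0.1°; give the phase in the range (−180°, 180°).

18.9 dB, 27.0°

At s = jω = j1142:
zero (s+25): 25 + j1142 → |·| = √(25²+1142²) = √1304789 ≈ 1142.3, ∠ = arctan(1142/25) ≈ 88.75°
pole (s+613): 613 + j1142 → |·| = √(613²+1142²) = √1679933 ≈ 1296.1, ∠ = arctan(1142/613) ≈ 61.77°
|L| = 10 · 1142.3 / 1296.1 ≈ 8.8134
Gain = 20 log₁₀(8.8134) ≈ 18.90 dB
∠L = 88.75° − 61.77° = 26.98°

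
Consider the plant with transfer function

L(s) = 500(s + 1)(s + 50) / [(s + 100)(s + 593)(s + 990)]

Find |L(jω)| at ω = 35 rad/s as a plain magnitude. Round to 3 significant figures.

At s = jω = j35:
zero (s+1): 1 + j35 → |·| = √(1²+35²) = √1226 ≈ 35.014, ∠ = arctan(35/1) ≈ 88.36°
zero (s+50): 50 + j35 → |·| = √(50²+35²) = √3725 ≈ 61.033, ∠ = arctan(35/50) ≈ 34.99°
pole (s+100): 100 + j35 → |·| = √(100²+35²) = √11225 ≈ 105.95, ∠ = arctan(35/100) ≈ 19.29°
pole (s+593): 593 + j35 → |·| = √(593²+35²) = √352874 ≈ 594.03, ∠ = arctan(35/593) ≈ 3.38°
pole (s+990): 990 + j35 → |·| = √(990²+35²) = √981325 ≈ 990.62, ∠ = arctan(35/990) ≈ 2.02°
|L| = 500 · 2137 / 6.2347e+07 ≈ 0.017138

0.0171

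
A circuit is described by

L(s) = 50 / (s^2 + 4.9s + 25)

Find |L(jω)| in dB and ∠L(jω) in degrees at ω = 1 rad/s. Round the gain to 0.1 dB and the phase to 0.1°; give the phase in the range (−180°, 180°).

At s = jω = j1:
quadratic: (j1)² + 4.9·j1 + 25 = 24 + j4.9 → |·| ≈ 24.495, ∠ ≈ 11.54°
|L| = 50 / 24.495 ≈ 2.0412
Gain = 20 log₁₀(2.0412) ≈ 6.20 dB
∠L = 0.00° − 11.54° = -11.54°

6.2 dB, -11.5°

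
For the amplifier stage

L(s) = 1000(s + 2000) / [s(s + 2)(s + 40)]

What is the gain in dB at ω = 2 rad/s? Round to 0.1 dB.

78.9 dB

At s = jω = j2:
zero (s+2000): 2000 + j2 → |·| = √(2000²+2²) = √4000004 ≈ 2000, ∠ = arctan(2/2000) ≈ 0.06°
pole (s+2): 2 + j2 → |·| = √(2²+2²) = √8 ≈ 2.8284, ∠ = arctan(2/2) ≈ 45.00°
pole (s+40): 40 + j2 → |·| = √(40²+2²) = √1604 ≈ 40.05, ∠ = arctan(2/40) ≈ 2.86°
pole at origin: |s| = 2, ∠ = 90.00° (in denominator)
|L| = 1000 · 2000 / 226.55 ≈ 8828.1
Gain = 20 log₁₀(8828.1) ≈ 78.92 dB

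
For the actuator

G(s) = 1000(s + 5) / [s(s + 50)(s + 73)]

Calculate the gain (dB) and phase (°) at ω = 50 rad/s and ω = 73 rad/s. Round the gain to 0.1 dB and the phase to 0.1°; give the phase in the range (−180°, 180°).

At s = jω = j50:
zero (s+5): 5 + j50 → |·| = √(5²+50²) = √2525 ≈ 50.249, ∠ = arctan(50/5) ≈ 84.29°
pole (s+50): 50 + j50 → |·| = √(50²+50²) = √5000 ≈ 70.711, ∠ = arctan(50/50) ≈ 45.00°
pole (s+73): 73 + j50 → |·| = √(73²+50²) = √7829 ≈ 88.482, ∠ = arctan(50/73) ≈ 34.41°
pole at origin: |s| = 50, ∠ = 90.00° (in denominator)
|G| = 1000 · 50.249 / 3.1283e+05 ≈ 0.16063
Gain = 20 log₁₀(0.16063) ≈ -15.88 dB
∠G = 84.29° − 169.41° = -85.12°

At s = jω = j73:
zero (s+5): 5 + j73 → |·| = √(5²+73²) = √5354 ≈ 73.171, ∠ = arctan(73/5) ≈ 86.08°
pole (s+50): 50 + j73 → |·| = √(50²+73²) = √7829 ≈ 88.482, ∠ = arctan(73/50) ≈ 55.59°
pole (s+73): 73 + j73 → |·| = √(73²+73²) = √10658 ≈ 103.24, ∠ = arctan(73/73) ≈ 45.00°
pole at origin: |s| = 73, ∠ = 90.00° (in denominator)
|G| = 1000 · 73.171 / 6.6685e+05 ≈ 0.10973
Gain = 20 log₁₀(0.10973) ≈ -19.19 dB
∠G = 86.08° − 190.59° = -104.51°

ω = 50: -15.9 dB, -85.1°; ω = 73: -19.2 dB, -104.5°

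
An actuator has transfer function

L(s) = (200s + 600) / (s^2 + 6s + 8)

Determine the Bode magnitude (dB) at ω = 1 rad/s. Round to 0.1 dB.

36.7 dB

Substitute s = j1:
Numerator: 200(j1) + 600 = 600 + j200
Denominator: (j1)^2 + 6(j1) + 8 = 7 + j6
|N| = √(600² + 200²) ≈ 632.46, ∠N ≈ 18.43°
|D| = √(7² + 6²) ≈ 9.2195, ∠D ≈ 40.60°
|L| = 632.46 / 9.2195 ≈ 68.6
Gain = 20 log₁₀(68.6) ≈ 36.73 dB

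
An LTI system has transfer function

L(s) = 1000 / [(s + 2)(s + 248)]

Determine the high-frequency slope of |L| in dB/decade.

-40 dB/decade

Each pole contributes −20 dB/decade at high frequency; each zero contributes +20 dB/decade.
Net: 0 zero(s) − 2 pole(s) → -40 dB/decade.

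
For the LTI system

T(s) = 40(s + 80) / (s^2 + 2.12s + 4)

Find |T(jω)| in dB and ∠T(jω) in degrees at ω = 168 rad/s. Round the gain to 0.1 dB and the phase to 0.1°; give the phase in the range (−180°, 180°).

-11.6 dB, -114.7°

At s = jω = j168:
zero (s+80): 80 + j168 → |·| = √(80²+168²) = √34624 ≈ 186.08, ∠ = arctan(168/80) ≈ 64.54°
quadratic: (j168)² + 2.12·j168 + 4 = -28220 + j356.16 → |·| ≈ 28222, ∠ ≈ 179.28°
|T| = 40 · 186.08 / 28222 ≈ 0.26374
Gain = 20 log₁₀(0.26374) ≈ -11.58 dB
∠T = 64.54° − 179.28° = -114.74°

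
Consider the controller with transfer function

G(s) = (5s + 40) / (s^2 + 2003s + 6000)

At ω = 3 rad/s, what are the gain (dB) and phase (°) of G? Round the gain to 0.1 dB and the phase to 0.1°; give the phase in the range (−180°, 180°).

-46.0 dB, -24.5°

Substitute s = j3:
Numerator: 5(j3) + 40 = 40 + j15
Denominator: (j3)^2 + 2003(j3) + 6000 = 5991 + j6009
|N| = √(40² + 15²) ≈ 42.72, ∠N ≈ 20.56°
|D| = √(5991² + 6009²) ≈ 8485.3, ∠D ≈ 45.09°
|G| = 42.72 / 8485.3 ≈ 0.0050346
Gain = 20 log₁₀(0.0050346) ≈ -45.96 dB
∠G = 20.56° − 45.09° = -24.53°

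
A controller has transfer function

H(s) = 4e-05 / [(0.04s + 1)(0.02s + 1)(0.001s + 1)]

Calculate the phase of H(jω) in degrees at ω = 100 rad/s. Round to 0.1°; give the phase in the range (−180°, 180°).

At ω = 100 rad/s:
pole (1 + j100·0.04) = 1 + j4 → |·| ≈ 4.1231, ∠ ≈ 75.96°
pole (1 + j100·0.02) = 1 + j2 → |·| ≈ 2.2361, ∠ ≈ 63.43°
pole (1 + j100·0.001) = 1 + j0.1 → |·| ≈ 1.005, ∠ ≈ 5.71°
∠H = (0°) − (75.96° + 63.43° + 5.71°) = -145.10°

-145.1°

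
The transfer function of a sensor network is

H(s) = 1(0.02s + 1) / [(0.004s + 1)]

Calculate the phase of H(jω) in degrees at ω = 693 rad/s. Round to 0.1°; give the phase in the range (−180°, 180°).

At ω = 693 rad/s:
zero (1 + j693·0.02) = 1 + j13.86 → |·| ≈ 13.896, ∠ ≈ 85.87°
pole (1 + j693·0.004) = 1 + j2.772 → |·| ≈ 2.9469, ∠ ≈ 70.16°
∠H = (85.87°) − (70.16°) = 15.71°

15.7°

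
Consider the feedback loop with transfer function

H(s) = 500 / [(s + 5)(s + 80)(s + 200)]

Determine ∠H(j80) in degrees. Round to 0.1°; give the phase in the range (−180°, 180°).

At s = jω = j80:
pole (s+5): 5 + j80 → |·| = √(5²+80²) = √6425 ≈ 80.156, ∠ = arctan(80/5) ≈ 86.42°
pole (s+80): 80 + j80 → |·| = √(80²+80²) = √12800 ≈ 113.14, ∠ = arctan(80/80) ≈ 45.00°
pole (s+200): 200 + j80 → |·| = √(200²+80²) = √46400 ≈ 215.41, ∠ = arctan(80/200) ≈ 21.80°
∠H = 0.00° − 153.22° = -153.22°

-153.2°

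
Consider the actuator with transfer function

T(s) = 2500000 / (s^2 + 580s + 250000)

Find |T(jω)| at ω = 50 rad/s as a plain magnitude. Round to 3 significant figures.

At s = jω = j50:
quadratic: (j50)² + 580·j50 + 250000 = 247500 + j29000 → |·| ≈ 2.4919e+05, ∠ ≈ 6.68°
|T| = 2500000 / 2.4919e+05 ≈ 10.033

10.0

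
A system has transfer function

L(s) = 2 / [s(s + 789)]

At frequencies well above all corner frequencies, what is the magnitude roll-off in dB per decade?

Each pole contributes −20 dB/decade at high frequency; each zero contributes +20 dB/decade.
Net: 0 zero(s) − 2 pole(s) → -40 dB/decade.

-40 dB/decade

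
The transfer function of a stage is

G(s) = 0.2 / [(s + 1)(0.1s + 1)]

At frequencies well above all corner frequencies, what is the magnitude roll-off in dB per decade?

-40 dB/decade

Each pole contributes −20 dB/decade at high frequency; each zero contributes +20 dB/decade.
Net: 0 zero(s) − 2 pole(s) → -40 dB/decade.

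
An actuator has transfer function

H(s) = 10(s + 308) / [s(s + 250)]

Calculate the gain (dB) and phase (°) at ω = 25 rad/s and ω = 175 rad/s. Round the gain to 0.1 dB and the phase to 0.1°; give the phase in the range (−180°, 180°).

At s = jω = j25:
zero (s+308): 308 + j25 → |·| = √(308²+25²) = √95489 ≈ 309.01, ∠ = arctan(25/308) ≈ 4.64°
pole (s+250): 250 + j25 → |·| = √(250²+25²) = √63125 ≈ 251.25, ∠ = arctan(25/250) ≈ 5.71°
pole at origin: |s| = 25, ∠ = 90.00° (in denominator)
|H| = 10 · 309.01 / 6281.2 ≈ 0.49196
Gain = 20 log₁₀(0.49196) ≈ -6.16 dB
∠H = 4.64° − 95.71° = -91.07°

At s = jω = j175:
zero (s+308): 308 + j175 → |·| = √(308²+175²) = √125489 ≈ 354.24, ∠ = arctan(175/308) ≈ 29.60°
pole (s+250): 250 + j175 → |·| = √(250²+175²) = √93125 ≈ 305.16, ∠ = arctan(175/250) ≈ 34.99°
pole at origin: |s| = 175, ∠ = 90.00° (in denominator)
|H| = 10 · 354.24 / 53403 ≈ 0.066333
Gain = 20 log₁₀(0.066333) ≈ -23.57 dB
∠H = 29.60° − 124.99° = -95.39°

ω = 25: -6.2 dB, -91.1°; ω = 175: -23.6 dB, -95.4°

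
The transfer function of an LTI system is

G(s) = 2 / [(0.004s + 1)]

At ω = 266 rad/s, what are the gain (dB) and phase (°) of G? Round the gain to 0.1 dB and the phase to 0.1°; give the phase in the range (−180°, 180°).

2.7 dB, -46.8°

At ω = 266 rad/s:
pole (1 + j266·0.004) = 1 + j1.064 → |·| ≈ 1.4602, ∠ ≈ 46.78°
|G| = 2 · 1 / (1.4602) ≈ 1.3697
Gain = 20 log₁₀(1.3697) ≈ 2.73 dB
∠G = (0°) − (46.78°) = -46.78°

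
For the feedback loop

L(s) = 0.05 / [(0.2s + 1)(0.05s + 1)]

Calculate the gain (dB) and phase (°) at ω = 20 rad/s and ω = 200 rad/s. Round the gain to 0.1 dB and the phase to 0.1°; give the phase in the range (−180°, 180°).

At ω = 20 rad/s:
pole (1 + j20·0.2) = 1 + j4 → |·| ≈ 4.1231, ∠ ≈ 75.96°
pole (1 + j20·0.05) = 1 + j1 → |·| ≈ 1.4142, ∠ ≈ 45.00°
|L| = 0.05 · 1 / (4.1231 · 1.4142) ≈ 0.008575
Gain = 20 log₁₀(0.008575) ≈ -41.34 dB
∠L = (0°) − (75.96° + 45.00°) = -120.96°

At ω = 200 rad/s:
pole (1 + j200·0.2) = 1 + j40 → |·| ≈ 40.012, ∠ ≈ 88.57°
pole (1 + j200·0.05) = 1 + j10 → |·| ≈ 10.05, ∠ ≈ 84.29°
|L| = 0.05 · 1 / (40.012 · 10.05) ≈ 0.00012434
Gain = 20 log₁₀(0.00012434) ≈ -78.11 dB
∠L = (0°) − (88.57° + 84.29°) = -172.86°

ω = 20: -41.3 dB, -121.0°; ω = 200: -78.1 dB, -172.9°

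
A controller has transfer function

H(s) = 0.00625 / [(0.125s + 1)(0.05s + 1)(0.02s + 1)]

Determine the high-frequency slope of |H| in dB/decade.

Each pole contributes −20 dB/decade at high frequency; each zero contributes +20 dB/decade.
Net: 0 zero(s) − 3 pole(s) → -60 dB/decade.

-60 dB/decade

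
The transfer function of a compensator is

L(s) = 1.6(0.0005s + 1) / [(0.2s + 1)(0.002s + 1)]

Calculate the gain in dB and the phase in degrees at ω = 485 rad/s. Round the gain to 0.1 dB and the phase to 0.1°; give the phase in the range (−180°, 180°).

At ω = 485 rad/s:
zero (1 + j485·0.0005) = 1 + j0.2425 → |·| ≈ 1.029, ∠ ≈ 13.63°
pole (1 + j485·0.2) = 1 + j97 → |·| ≈ 97.005, ∠ ≈ 89.41°
pole (1 + j485·0.002) = 1 + j0.97 → |·| ≈ 1.3932, ∠ ≈ 44.13°
|L| = 1.6 · 1.029 / (97.005 · 1.3932) ≈ 0.012182
Gain = 20 log₁₀(0.012182) ≈ -38.29 dB
∠L = (13.63°) − (89.41° + 44.13°) = -119.91°

-38.3 dB, -119.9°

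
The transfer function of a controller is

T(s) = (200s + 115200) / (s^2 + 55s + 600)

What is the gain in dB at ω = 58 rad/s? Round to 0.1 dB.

28.8 dB

Substitute s = j58:
Numerator: 200(j58) + 115200 = 115200 + j11600
Denominator: (j58)^2 + 55(j58) + 600 = -2764 + j3190
|N| = √(115200² + 11600²) ≈ 1.1578e+05, ∠N ≈ 5.75°
|D| = √(2764² + 3190²) ≈ 4220.9, ∠D ≈ 130.91°
|T| = 1.1578e+05 / 4220.9 ≈ 27.43
Gain = 20 log₁₀(27.43) ≈ 28.76 dB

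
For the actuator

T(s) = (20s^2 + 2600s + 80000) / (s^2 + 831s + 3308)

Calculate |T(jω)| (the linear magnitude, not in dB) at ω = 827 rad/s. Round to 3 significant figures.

14.2

Substitute s = j827:
Numerator: 20(j827)^2 + 2600(j827) + 80000 = -13598580 + j2150200
Denominator: (j827)^2 + 831(j827) + 3308 = -680621 + j687237
|N| = √(13598580² + 2150200²) ≈ 1.3768e+07, ∠N ≈ 171.01°
|D| = √(680621² + 687237²) ≈ 9.6723e+05, ∠D ≈ 134.72°
|T| = 1.3768e+07 / 9.6723e+05 ≈ 14.234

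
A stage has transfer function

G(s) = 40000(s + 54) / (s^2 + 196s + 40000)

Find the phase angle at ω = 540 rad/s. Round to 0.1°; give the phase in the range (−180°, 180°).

-72.9°

At s = jω = j540:
zero (s+54): 54 + j540 → |·| = √(54²+540²) = √294516 ≈ 542.69, ∠ = arctan(540/54) ≈ 84.29°
quadratic: (j540)² + 196·j540 + 40000 = -251600 + j105840 → |·| ≈ 2.7296e+05, ∠ ≈ 157.19°
∠G = 84.29° − 157.19° = -72.90°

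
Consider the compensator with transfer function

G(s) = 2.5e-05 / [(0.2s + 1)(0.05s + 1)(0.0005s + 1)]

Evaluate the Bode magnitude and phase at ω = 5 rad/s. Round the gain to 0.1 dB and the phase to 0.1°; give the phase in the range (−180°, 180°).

At ω = 5 rad/s:
pole (1 + j5·0.2) = 1 + j1 → |·| ≈ 1.4142, ∠ ≈ 45.00°
pole (1 + j5·0.05) = 1 + j0.25 → |·| ≈ 1.0308, ∠ ≈ 14.04°
pole (1 + j5·0.0005) = 1 + j0.0025 → |·| ≈ 1, ∠ ≈ 0.14°
|G| = 2.5e-05 · 1 / (1.4142 · 1.0308 · 1) ≈ 1.715e-05
Gain = 20 log₁₀(1.715e-05) ≈ -95.31 dB
∠G = (0°) − (45.00° + 14.04° + 0.14°) = -59.18°

-95.3 dB, -59.2°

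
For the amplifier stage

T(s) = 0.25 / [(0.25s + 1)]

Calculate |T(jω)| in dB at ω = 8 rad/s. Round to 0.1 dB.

At ω = 8 rad/s:
pole (1 + j8·0.25) = 1 + j2 → |·| ≈ 2.2361, ∠ ≈ 63.43°
|T| = 0.25 · 1 / (2.2361) ≈ 0.1118
Gain = 20 log₁₀(0.1118) ≈ -19.03 dB

-19.0 dB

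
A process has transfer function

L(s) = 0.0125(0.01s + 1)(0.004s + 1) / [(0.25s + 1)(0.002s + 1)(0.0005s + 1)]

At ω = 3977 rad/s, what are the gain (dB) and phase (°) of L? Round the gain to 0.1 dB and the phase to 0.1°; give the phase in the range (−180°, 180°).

-67.0 dB, -61.1°

At ω = 3977 rad/s:
zero (1 + j3977·0.01) = 1 + j39.77 → |·| ≈ 39.783, ∠ ≈ 88.56°
zero (1 + j3977·0.004) = 1 + j15.908 → |·| ≈ 15.939, ∠ ≈ 86.40°
pole (1 + j3977·0.25) = 1 + j994.25 → |·| ≈ 994.25, ∠ ≈ 89.94°
pole (1 + j3977·0.002) = 1 + j7.954 → |·| ≈ 8.0166, ∠ ≈ 82.83°
pole (1 + j3977·0.0005) = 1 + j1.9885 → |·| ≈ 2.2258, ∠ ≈ 63.30°
|L| = 0.0125 · 39.783 · 15.939 / (994.25 · 8.0166 · 2.2258) ≈ 0.00044678
Gain = 20 log₁₀(0.00044678) ≈ -67.00 dB
∠L = (88.56° + 86.40°) − (89.94° + 82.83° + 63.30°) = -61.11°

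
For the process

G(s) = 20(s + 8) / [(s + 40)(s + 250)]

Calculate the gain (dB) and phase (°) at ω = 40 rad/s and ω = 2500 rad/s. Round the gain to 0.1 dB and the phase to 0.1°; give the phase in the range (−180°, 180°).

ω = 40: -24.9 dB, 24.6°; ω = 2500: -42.0 dB, -83.6°

At s = jω = j40:
zero (s+8): 8 + j40 → |·| = √(8²+40²) = √1664 ≈ 40.792, ∠ = arctan(40/8) ≈ 78.69°
pole (s+40): 40 + j40 → |·| = √(40²+40²) = √3200 ≈ 56.569, ∠ = arctan(40/40) ≈ 45.00°
pole (s+250): 250 + j40 → |·| = √(250²+40²) = √64100 ≈ 253.18, ∠ = arctan(40/250) ≈ 9.09°
|G| = 20 · 40.792 / 14322 ≈ 0.056964
Gain = 20 log₁₀(0.056964) ≈ -24.89 dB
∠G = 78.69° − 54.09° = 24.60°

At s = jω = j2500:
zero (s+8): 8 + j2500 → |·| = √(8²+2500²) = √6250064 ≈ 2500, ∠ = arctan(2500/8) ≈ 89.82°
pole (s+40): 40 + j2500 → |·| = √(40²+2500²) = √6251600 ≈ 2500.3, ∠ = arctan(2500/40) ≈ 89.08°
pole (s+250): 250 + j2500 → |·| = √(250²+2500²) = √6312500 ≈ 2512.5, ∠ = arctan(2500/250) ≈ 84.29°
|G| = 20 · 2500 / 6.282e+06 ≈ 0.0079592
Gain = 20 log₁₀(0.0079592) ≈ -41.98 dB
∠G = 89.82° − 173.37° = -83.55°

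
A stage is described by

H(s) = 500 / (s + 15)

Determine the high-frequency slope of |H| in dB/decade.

Each pole contributes −20 dB/decade at high frequency; each zero contributes +20 dB/decade.
Net: 0 zero(s) − 1 pole(s) → -20 dB/decade.

-20 dB/decade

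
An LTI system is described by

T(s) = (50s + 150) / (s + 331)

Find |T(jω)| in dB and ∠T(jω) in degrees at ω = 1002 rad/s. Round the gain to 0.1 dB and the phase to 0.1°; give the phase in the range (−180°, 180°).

Substitute s = j1002:
Numerator: 50(j1002) + 150 = 150 + j50100
Denominator: (j1002) + 331 = 331 + j1002
|N| = √(150² + 50100²) ≈ 50100, ∠N ≈ 89.83°
|D| = √(331² + 1002²) ≈ 1055.3, ∠D ≈ 71.72°
|T| = 50100 / 1055.3 ≈ 47.475
Gain = 20 log₁₀(47.475) ≈ 33.53 dB
∠T = 89.83° − 71.72° = 18.11°

33.5 dB, 18.1°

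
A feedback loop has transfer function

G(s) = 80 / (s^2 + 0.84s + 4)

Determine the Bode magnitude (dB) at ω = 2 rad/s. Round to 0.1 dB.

33.6 dB

At s = jω = j2:
quadratic: (j2)² + 0.84·j2 + 4 = 0 + j1.68 → |·| ≈ 1.68, ∠ ≈ 90.00°
|G| = 80 / 1.68 ≈ 47.619
Gain = 20 log₁₀(47.619) ≈ 33.56 dB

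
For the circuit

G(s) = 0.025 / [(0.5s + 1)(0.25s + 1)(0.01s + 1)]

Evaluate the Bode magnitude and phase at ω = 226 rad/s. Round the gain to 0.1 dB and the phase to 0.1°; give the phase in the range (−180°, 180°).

At ω = 226 rad/s:
pole (1 + j226·0.5) = 1 + j113 → |·| ≈ 113, ∠ ≈ 89.49°
pole (1 + j226·0.25) = 1 + j56.5 → |·| ≈ 56.509, ∠ ≈ 88.99°
pole (1 + j226·0.01) = 1 + j2.26 → |·| ≈ 2.4714, ∠ ≈ 66.13°
|G| = 0.025 · 1 / (113 · 56.509 · 2.4714) ≈ 1.5842e-06
Gain = 20 log₁₀(1.5842e-06) ≈ -116.00 dB
∠G = (0°) − (89.49° + 88.99° + 66.13°) = -244.61° ≡ 115.39° (principal value)

-116.0 dB, 115.4°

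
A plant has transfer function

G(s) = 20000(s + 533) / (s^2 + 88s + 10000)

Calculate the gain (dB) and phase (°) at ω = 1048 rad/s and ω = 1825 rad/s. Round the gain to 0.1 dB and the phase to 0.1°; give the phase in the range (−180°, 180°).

At s = jω = j1048:
zero (s+533): 533 + j1048 → |·| = √(533²+1048²) = √1382393 ≈ 1175.8, ∠ = arctan(1048/533) ≈ 63.04°
quadratic: (j1048)² + 88·j1048 + 10000 = -1088304 + j92224 → |·| ≈ 1.0922e+06, ∠ ≈ 175.16°
|G| = 20000 · 1175.8 / 1.0922e+06 ≈ 21.531
Gain = 20 log₁₀(21.531) ≈ 26.66 dB
∠G = 63.04° − 175.16° = -112.12°

At s = jω = j1825:
zero (s+533): 533 + j1825 → |·| = √(533²+1825²) = √3614714 ≈ 1901.2, ∠ = arctan(1825/533) ≈ 73.72°
quadratic: (j1825)² + 88·j1825 + 10000 = -3320625 + j160600 → |·| ≈ 3.3245e+06, ∠ ≈ 177.23°
|G| = 20000 · 1901.2 / 3.3245e+06 ≈ 11.438
Gain = 20 log₁₀(11.438) ≈ 21.17 dB
∠G = 73.72° − 177.23° = -103.51°

ω = 1048: 26.7 dB, -112.1°; ω = 1825: 21.2 dB, -103.5°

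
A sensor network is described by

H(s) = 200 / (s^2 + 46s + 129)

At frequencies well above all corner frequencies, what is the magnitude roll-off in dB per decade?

-40 dB/decade

Each pole contributes −20 dB/decade at high frequency; each zero contributes +20 dB/decade.
Net: 0 zero(s) − 2 pole(s) → -40 dB/decade.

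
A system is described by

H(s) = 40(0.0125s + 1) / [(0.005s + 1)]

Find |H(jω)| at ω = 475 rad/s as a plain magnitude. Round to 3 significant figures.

At ω = 475 rad/s:
zero (1 + j475·0.0125) = 1 + j5.9375 → |·| ≈ 6.0211, ∠ ≈ 80.44°
pole (1 + j475·0.005) = 1 + j2.375 → |·| ≈ 2.5769, ∠ ≈ 67.17°
|H| = 40 · 6.0211 / (2.5769) ≈ 93.463

93.5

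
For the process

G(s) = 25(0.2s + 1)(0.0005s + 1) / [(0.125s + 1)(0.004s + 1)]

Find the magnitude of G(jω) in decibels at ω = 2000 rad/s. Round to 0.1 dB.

16.9 dB

At ω = 2000 rad/s:
zero (1 + j2000·0.2) = 1 + j400 → |·| ≈ 400, ∠ ≈ 89.86°
zero (1 + j2000·0.0005) = 1 + j1 → |·| ≈ 1.4142, ∠ ≈ 45.00°
pole (1 + j2000·0.125) = 1 + j250 → |·| ≈ 250, ∠ ≈ 89.77°
pole (1 + j2000·0.004) = 1 + j8 → |·| ≈ 8.0623, ∠ ≈ 82.87°
|G| = 25 · 400 · 1.4142 / (250 · 8.0623) ≈ 7.0164
Gain = 20 log₁₀(7.0164) ≈ 16.92 dB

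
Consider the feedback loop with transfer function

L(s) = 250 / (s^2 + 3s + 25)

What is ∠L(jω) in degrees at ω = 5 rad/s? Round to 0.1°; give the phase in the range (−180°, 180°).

At s = jω = j5:
quadratic: (j5)² + 3·j5 + 25 = 0 + j15 → |·| ≈ 15, ∠ ≈ 90.00°
∠L = 0.00° − 90.00° = -90.00°

-90.0°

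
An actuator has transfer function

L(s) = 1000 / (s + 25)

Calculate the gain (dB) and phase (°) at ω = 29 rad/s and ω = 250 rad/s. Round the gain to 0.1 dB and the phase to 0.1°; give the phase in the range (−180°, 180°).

At s = jω = j29:
pole (s+25): 25 + j29 → |·| = √(25²+29²) = √1466 ≈ 38.288, ∠ = arctan(29/25) ≈ 49.24°
|L| = 1000 / 38.288 ≈ 26.118
Gain = 20 log₁₀(26.118) ≈ 28.34 dB
∠L = 0.00° − 49.24° = -49.24°

At s = jω = j250:
pole (s+25): 25 + j250 → |·| = √(25²+250²) = √63125 ≈ 251.25, ∠ = arctan(250/25) ≈ 84.29°
|L| = 1000 / 251.25 ≈ 3.9801
Gain = 20 log₁₀(3.9801) ≈ 12.00 dB
∠L = 0.00° − 84.29° = -84.29°

ω = 29: 28.3 dB, -49.2°; ω = 250: 12.0 dB, -84.3°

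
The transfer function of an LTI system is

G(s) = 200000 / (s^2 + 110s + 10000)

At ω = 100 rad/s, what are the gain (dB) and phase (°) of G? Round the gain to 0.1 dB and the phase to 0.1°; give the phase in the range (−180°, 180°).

25.2 dB, -90.0°

At s = jω = j100:
quadratic: (j100)² + 110·j100 + 10000 = 0 + j11000 → |·| ≈ 11000, ∠ ≈ 90.00°
|G| = 200000 / 11000 ≈ 18.182
Gain = 20 log₁₀(18.182) ≈ 25.19 dB
∠G = 0.00° − 90.00° = -90.00°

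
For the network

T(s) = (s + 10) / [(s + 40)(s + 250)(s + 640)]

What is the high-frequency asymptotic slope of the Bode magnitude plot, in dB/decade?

-40 dB/decade

Each pole contributes −20 dB/decade at high frequency; each zero contributes +20 dB/decade.
Net: 1 zero(s) − 3 pole(s) → -40 dB/decade.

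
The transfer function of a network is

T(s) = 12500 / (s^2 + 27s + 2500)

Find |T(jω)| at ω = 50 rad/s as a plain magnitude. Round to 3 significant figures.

9.26

At s = jω = j50:
quadratic: (j50)² + 27·j50 + 2500 = 0 + j1350 → |·| ≈ 1350, ∠ ≈ 90.00°
|T| = 12500 / 1350 ≈ 9.2593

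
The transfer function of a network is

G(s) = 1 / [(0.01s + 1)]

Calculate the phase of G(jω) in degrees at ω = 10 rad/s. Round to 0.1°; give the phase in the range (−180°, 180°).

-5.7°

At ω = 10 rad/s:
pole (1 + j10·0.01) = 1 + j0.1 → |·| ≈ 1.005, ∠ ≈ 5.71°
∠G = (0°) − (5.71°) = -5.71°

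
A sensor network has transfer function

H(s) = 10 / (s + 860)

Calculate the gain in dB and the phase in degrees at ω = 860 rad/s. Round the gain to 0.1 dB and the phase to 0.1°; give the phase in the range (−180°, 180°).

-41.7 dB, -45.0°

At s = jω = j860:
pole (s+860): 860 + j860 → |·| = √(860²+860²) = √1479200 ≈ 1216.2, ∠ = arctan(860/860) ≈ 45.00°
|H| = 10 / 1216.2 ≈ 0.0082223
Gain = 20 log₁₀(0.0082223) ≈ -41.70 dB
∠H = 0.00° − 45.00° = -45.00°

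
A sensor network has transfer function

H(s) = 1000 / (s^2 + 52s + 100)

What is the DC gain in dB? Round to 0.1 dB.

20.0 dB

H(0) = 1000 / 100 = 10
20 log₁₀(10) ≈ 20.00 dB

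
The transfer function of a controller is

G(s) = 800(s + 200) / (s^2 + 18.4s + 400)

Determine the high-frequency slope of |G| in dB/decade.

Each pole contributes −20 dB/decade at high frequency; each zero contributes +20 dB/decade.
Net: 1 zero(s) − 2 pole(s) → -20 dB/decade.

-20 dB/decade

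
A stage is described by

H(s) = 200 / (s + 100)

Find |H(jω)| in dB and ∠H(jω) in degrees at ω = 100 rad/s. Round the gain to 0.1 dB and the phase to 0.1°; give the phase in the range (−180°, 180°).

At s = jω = j100:
pole (s+100): 100 + j100 → |·| = √(100²+100²) = √20000 ≈ 141.42, ∠ = arctan(100/100) ≈ 45.00°
|H| = 200 / 141.42 ≈ 1.4142
Gain = 20 log₁₀(1.4142) ≈ 3.01 dB
∠H = 0.00° − 45.00° = -45.00°

3.0 dB, -45.0°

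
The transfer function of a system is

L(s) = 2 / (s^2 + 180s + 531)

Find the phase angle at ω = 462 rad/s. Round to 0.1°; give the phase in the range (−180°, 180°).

Substitute s = j462:
Numerator: 2 = 2 + j0
Denominator: (j462)^2 + 180(j462) + 531 = -212913 + j83160
|N| = √(2² + 0²) ≈ 2, ∠N ≈ 0.00°
|D| = √(212913² + 83160²) ≈ 2.2858e+05, ∠D ≈ 158.67°
∠L = 0.00° − 158.67° = -158.67°

-158.7°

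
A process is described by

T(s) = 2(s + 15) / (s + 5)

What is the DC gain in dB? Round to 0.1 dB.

15.6 dB

T(0) = 2·15 / (5) = 6
20 log₁₀(6) ≈ 15.56 dB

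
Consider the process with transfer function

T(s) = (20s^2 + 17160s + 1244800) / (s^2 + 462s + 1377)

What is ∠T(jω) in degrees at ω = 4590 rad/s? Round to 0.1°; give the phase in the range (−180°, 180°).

-4.9°

Substitute s = j4590:
Numerator: 20(j4590)^2 + 17160(j4590) + 1244800 = -420117200 + j78764400
Denominator: (j4590)^2 + 462(j4590) + 1377 = -21066723 + j2120580
|N| = √(420117200² + 78764400²) ≈ 4.2744e+08, ∠N ≈ 169.38°
|D| = √(21066723² + 2120580²) ≈ 2.1173e+07, ∠D ≈ 174.25°
∠T = 169.38° − 174.25° = -4.87°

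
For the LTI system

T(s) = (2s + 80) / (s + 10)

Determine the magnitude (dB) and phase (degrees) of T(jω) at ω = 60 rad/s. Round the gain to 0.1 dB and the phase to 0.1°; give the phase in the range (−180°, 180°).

7.5 dB, -24.2°

Substitute s = j60:
Numerator: 2(j60) + 80 = 80 + j120
Denominator: (j60) + 10 = 10 + j60
|N| = √(80² + 120²) ≈ 144.22, ∠N ≈ 56.31°
|D| = √(10² + 60²) ≈ 60.828, ∠D ≈ 80.54°
|T| = 144.22 / 60.828 ≈ 2.3709
Gain = 20 log₁₀(2.3709) ≈ 7.50 dB
∠T = 56.31° − 80.54° = -24.23°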